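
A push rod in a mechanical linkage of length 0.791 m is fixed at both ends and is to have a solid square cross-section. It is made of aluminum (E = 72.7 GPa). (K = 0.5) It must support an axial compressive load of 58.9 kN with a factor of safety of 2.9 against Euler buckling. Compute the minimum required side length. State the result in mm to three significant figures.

a ≈ 25.9 mm

Required P_cr = n·P = 2.9 × 58.9 = 170.8 kN
L_e = K·L = 0.5 × 0.791 = 0.3955 m
Required I = P_cr·L_e²/(π²E) = 1.708×10^5 × 0.3955² / (π² × 7.27×10^10) = 3.724×10^-8 m⁴
I_req = 3.724×10^4 mm⁴
Solid square: I = a⁴/12  ⇒  a = (12I)^(1/4) = (12×3.724×10^4)^(1/4) = 25.9 mm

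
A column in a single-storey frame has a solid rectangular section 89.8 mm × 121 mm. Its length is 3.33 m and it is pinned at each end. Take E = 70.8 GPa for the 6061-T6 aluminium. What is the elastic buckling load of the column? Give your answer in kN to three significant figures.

P_cr ≈ 460 kN

Buckling occurs about the weak axis: I_min = h·b³/12 with b = 89.8 mm (the shorter side).
I_min = 121×89.8³/12 = 7.302×10^6 mm⁴
I = 7.302×10^6 mm⁴ = 7.302×10^-6 m⁴
Effective length L_e = K·L = 1 × 3.33 = 3.330 m
P_cr = π²EI / L_e² = π² × 70.8×10⁹ × 7.302×10^-6 / 3.330² = 4.601×10^5 N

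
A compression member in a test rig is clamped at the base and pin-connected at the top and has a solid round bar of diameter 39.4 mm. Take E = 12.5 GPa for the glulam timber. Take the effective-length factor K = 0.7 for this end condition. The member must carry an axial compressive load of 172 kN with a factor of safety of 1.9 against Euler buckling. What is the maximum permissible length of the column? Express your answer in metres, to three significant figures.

I = πd⁴/64 = π×39.4⁴/64 = 1.183×10^5 mm⁴
I = 1.183×10^-7 m⁴
Required critical load P_cr = n·P = 1.9 × 172 = 326.8 kN = 3.268×10^5 N
From P_cr = π²EI/(K·L)²:  L = (1/K)·√(π²EI/P_cr) = (1/0.7)·√(π²×1.25×10^10×1.183×10^-7/3.268×10^5)
L = 0.302 m

L_max ≈ 0.302 m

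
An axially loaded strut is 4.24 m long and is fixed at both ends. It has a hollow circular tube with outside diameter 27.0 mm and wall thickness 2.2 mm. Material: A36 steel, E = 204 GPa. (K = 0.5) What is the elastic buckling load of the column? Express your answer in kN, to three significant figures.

Inner diameter d_i = 27.0 − 2×2.2 = 22.60 mm
I = π(d_o⁴ − d_i⁴)/64 = π(27.0⁴ − 22.60⁴)/64 = 1.328×10^4 mm⁴
I = 1.328×10^4 mm⁴ = 1.328×10^-8 m⁴
Effective length L_e = K·L = 0.5 × 4.24 = 2.120 m
P_cr = π²EI / L_e² = π² × 204×10⁹ × 1.328×10^-8 / 2.120² = 5.950×10^3 N

P_cr ≈ 5.95 kN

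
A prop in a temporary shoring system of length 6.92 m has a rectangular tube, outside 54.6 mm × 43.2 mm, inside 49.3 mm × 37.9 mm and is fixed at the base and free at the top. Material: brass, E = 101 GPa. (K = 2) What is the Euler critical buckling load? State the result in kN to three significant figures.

Weak-axis I_min = (h_o·b_o³ − h_i·b_i³)/12 with b_o = 43.2, b_i = 37.90 mm (shorter outer/inner sides).
I_min = (54.6×43.2³ − 49.30×37.90³)/12 = 1.432×10^5 mm⁴
I = 1.432×10^5 mm⁴ = 1.432×10^-7 m⁴
Effective length L_e = K·L = 2 × 6.92 = 13.84 m
P_cr = π²EI / L_e² = π² × 101×10⁹ × 1.432×10^-7 / 13.84² = 745.1 N

P_cr ≈ 0.745 kN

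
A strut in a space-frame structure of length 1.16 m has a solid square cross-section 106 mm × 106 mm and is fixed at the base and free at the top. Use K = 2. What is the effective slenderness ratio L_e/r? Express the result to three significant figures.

λ ≈ 75.8

For a square r = a/√12 = 106/√12 = 30.60 mm
L_e = K·L = 2 × 1.16 m = 2.320 m = 2320.0 mm
λ = L_e / r_min = 2320.0 / 30.60 = 75.8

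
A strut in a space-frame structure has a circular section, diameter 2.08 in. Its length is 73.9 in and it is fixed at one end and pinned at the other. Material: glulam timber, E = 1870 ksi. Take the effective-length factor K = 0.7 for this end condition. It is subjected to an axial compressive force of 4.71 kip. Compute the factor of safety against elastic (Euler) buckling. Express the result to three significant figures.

n ≈ 1.35

I = πd⁴/64 = π×2.08⁴/64 = 0.9188 in⁴
Effective length L_e = K·L = 0.7 × 73.9 = 51.73 in
P_cr = π²EI / L_e² = π² × 1870×10³ × 0.9188 / 51.73² = 6.337×10^3 lb
Factor of safety n = P_cr / P = 6.3369 / 4.71 = 1.35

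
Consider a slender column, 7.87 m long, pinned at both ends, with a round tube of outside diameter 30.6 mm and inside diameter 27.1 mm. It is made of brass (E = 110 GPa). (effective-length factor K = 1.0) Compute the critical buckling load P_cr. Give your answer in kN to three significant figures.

P_cr ≈ 0.290 kN

d_o = 30.6 mm, d_i = 27.1 mm
I = π(d_o⁴ − d_i⁴)/64 = π(30.6⁴ − 27.10⁴)/64 = 1.656×10^4 mm⁴
I = 1.656×10^4 mm⁴ = 1.656×10^-8 m⁴
Effective length L_e = K·L = 1 × 7.87 = 7.870 m
P_cr = π²EI / L_e² = π² × 110×10⁹ × 1.656×10^-8 / 7.870² = 290.3 N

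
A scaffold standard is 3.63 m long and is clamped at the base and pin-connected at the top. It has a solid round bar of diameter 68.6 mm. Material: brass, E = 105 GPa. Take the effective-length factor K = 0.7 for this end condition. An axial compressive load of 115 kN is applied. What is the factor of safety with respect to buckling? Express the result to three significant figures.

n ≈ 1.52

I = πd⁴/64 = π×68.6⁴/64 = 1.087×10^6 mm⁴
I = 1.087×10^6 mm⁴ = 1.087×10^-6 m⁴
Effective length L_e = K·L = 0.7 × 3.63 = 2.541 m
P_cr = π²EI / L_e² = π² × 105×10⁹ × 1.087×10^-6 / 2.541² = 1.745×10^5 N
Factor of safety n = P_cr / P = 174.48 / 115 = 1.52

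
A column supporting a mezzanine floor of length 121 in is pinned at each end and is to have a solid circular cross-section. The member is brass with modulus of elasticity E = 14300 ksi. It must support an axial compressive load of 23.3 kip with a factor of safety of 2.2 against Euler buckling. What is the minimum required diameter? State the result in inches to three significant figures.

d ≈ 3.23 in

Required P_cr = n·P = 2.2 × 23.3 = 51.26 kip
L_e = K·L = 1 × 121 = 121.0 in
Required I = P_cr·L_e²/(π²E) = 5.126×10^4 × 121.0² / (π² × 1.43×10^7) = 5.318 in⁴
Solid circle: I = πd⁴/64  ⇒  d = (64I/π)^(1/4) = (64×5.318/π)^(1/4) = 3.23 in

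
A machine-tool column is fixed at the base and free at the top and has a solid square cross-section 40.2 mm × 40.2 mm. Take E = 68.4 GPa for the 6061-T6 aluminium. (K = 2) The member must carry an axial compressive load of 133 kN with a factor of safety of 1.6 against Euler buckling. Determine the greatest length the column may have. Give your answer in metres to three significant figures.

L_max ≈ 0.415 m

I = a⁴/12 = 40.2⁴/12 = 2.176×10^5 mm⁴
I = 2.176×10^-7 m⁴
Required critical load P_cr = n·P = 1.6 × 133 = 212.8 kN = 2.128×10^5 N
From P_cr = π²EI/(K·L)²:  L = (1/K)·√(π²EI/P_cr) = (1/2)·√(π²×6.84×10^10×2.176×10^-7/2.128×10^5)
L = 0.415 m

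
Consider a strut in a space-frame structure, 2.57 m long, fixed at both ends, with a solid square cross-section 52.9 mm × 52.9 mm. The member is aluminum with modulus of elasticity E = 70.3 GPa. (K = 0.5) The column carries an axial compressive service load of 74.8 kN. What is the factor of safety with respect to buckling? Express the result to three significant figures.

n ≈ 3.67

I = a⁴/12 = 52.9⁴/12 = 6.526×10^5 mm⁴
I = 6.526×10^5 mm⁴ = 6.526×10^-7 m⁴
Effective length L_e = K·L = 0.5 × 2.57 = 1.285 m
P_cr = π²EI / L_e² = π² × 70.3×10⁹ × 6.526×10^-7 / 1.285² = 2.742×10^5 N
Factor of safety n = P_cr / P = 274.21 / 74.8 = 3.67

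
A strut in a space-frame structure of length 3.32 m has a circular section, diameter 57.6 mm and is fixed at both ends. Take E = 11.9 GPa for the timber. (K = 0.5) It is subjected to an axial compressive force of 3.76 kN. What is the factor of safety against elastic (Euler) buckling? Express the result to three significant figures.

n ≈ 6.12

I = πd⁴/64 = π×57.6⁴/64 = 5.403×10^5 mm⁴
I = 5.403×10^5 mm⁴ = 5.403×10^-7 m⁴
Effective length L_e = K·L = 0.5 × 3.32 = 1.660 m
P_cr = π²EI / L_e² = π² × 11.9×10⁹ × 5.403×10^-7 / 1.660² = 2.303×10^4 N
Factor of safety n = P_cr / P = 23.030 / 3.76 = 6.12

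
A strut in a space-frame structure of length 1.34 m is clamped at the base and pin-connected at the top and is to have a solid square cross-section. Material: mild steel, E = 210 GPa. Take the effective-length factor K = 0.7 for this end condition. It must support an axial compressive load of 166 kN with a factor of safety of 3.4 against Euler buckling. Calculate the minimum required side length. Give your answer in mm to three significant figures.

Required P_cr = n·P = 3.4 × 166 = 564.4 kN
L_e = K·L = 0.7 × 1.34 = 0.9380 m
Required I = P_cr·L_e²/(π²E) = 5.644×10^5 × 0.9380² / (π² × 2.10×10^11) = 2.396×10^-7 m⁴
I_req = 2.396×10^5 mm⁴
Solid square: I = a⁴/12  ⇒  a = (12I)^(1/4) = (12×2.396×10^5)^(1/4) = 41.2 mm

a ≈ 41.2 mm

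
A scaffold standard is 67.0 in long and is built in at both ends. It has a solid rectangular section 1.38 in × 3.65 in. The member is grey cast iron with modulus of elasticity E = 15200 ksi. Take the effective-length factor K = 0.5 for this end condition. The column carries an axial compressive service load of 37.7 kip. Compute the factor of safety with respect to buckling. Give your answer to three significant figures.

Buckling occurs about the weak axis: I_min = h·b³/12 with b = 1.38 in (the shorter side).
I_min = 3.65×1.38³/12 = 0.7994 in⁴
Effective length L_e = K·L = 0.5 × 67.0 = 33.50 in
P_cr = π²EI / L_e² = π² × 15200×10³ × 0.7994 / 33.50² = 1.069×10^5 lb
Factor of safety n = P_cr / P = 106.86 / 37.7 = 2.83

n ≈ 2.83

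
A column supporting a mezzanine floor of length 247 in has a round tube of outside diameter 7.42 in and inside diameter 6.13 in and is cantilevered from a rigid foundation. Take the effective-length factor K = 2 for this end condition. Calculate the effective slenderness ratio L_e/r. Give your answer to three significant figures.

d_o = 7.42 in, d_i = 6.13 in
I = π(d_o⁴ − d_i⁴)/64 = π(7.42⁴ − 6.130⁴)/64 = 79.48 in⁴
A = 13.73 in²;  r_min = √(I/A) = √(79.48/13.73) = 2.406 in
L_e = K·L = 2 × 247 = 494.0 in
λ = L_e / r_min = 494.00 / 2.406 = 205

λ ≈ 205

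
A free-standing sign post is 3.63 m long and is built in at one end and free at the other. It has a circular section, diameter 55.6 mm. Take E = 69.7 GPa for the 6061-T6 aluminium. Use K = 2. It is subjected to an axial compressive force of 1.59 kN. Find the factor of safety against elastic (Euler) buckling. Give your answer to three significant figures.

n ≈ 3.85

I = πd⁴/64 = π×55.6⁴/64 = 4.691×10^5 mm⁴
I = 4.691×10^5 mm⁴ = 4.691×10^-7 m⁴
Effective length L_e = K·L = 2 × 3.63 = 7.260 m
P_cr = π²EI / L_e² = π² × 69.7×10⁹ × 4.691×10^-7 / 7.260² = 6.122×10^3 N
Factor of safety n = P_cr / P = 6.1225 / 1.59 = 3.85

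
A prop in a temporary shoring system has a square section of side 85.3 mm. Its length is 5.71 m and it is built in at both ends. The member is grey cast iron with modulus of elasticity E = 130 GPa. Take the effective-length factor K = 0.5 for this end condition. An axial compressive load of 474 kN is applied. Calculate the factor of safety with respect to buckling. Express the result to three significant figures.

n ≈ 1.47

I = a⁴/12 = 85.3⁴/12 = 4.412×10^6 mm⁴
I = 4.412×10^6 mm⁴ = 4.412×10^-6 m⁴
Effective length L_e = K·L = 0.5 × 5.71 = 2.855 m
P_cr = π²EI / L_e² = π² × 130×10⁹ × 4.412×10^-6 / 2.855² = 6.945×10^5 N
Factor of safety n = P_cr / P = 694.46 / 474 = 1.47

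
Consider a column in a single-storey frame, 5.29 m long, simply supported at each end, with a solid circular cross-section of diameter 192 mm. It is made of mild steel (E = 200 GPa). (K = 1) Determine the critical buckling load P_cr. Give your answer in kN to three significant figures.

P_cr ≈ 4710 kN

I = πd⁴/64 = π×192⁴/64 = 6.671×10^7 mm⁴
I = 6.671×10^7 mm⁴ = 6.671×10^-5 m⁴
Effective length L_e = K·L = 1 × 5.29 = 5.290 m
P_cr = π²EI / L_e² = π² × 200×10⁹ × 6.671×10^-5 / 5.290² = 4.705×10^6 N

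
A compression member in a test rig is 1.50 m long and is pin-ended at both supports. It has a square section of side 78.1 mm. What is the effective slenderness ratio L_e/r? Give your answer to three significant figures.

For a square r = a/√12 = 78.1/√12 = 22.55 mm
L_e = K·L = 1 × 1.50 m = 1.500 m = 1500.0 mm
λ = L_e / r_min = 1500.0 / 22.55 = 66.5

λ ≈ 66.5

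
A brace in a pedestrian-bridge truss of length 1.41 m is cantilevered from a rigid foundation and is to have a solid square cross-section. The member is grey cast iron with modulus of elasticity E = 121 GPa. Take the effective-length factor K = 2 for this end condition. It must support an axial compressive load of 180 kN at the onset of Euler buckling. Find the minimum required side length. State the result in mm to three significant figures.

a ≈ 61.6 mm

L_e = K·L = 2 × 1.41 = 2.820 m
Required I = P_cr·L_e²/(π²E) = 1.800×10^5 × 2.820² / (π² × 1.21×10^11) = 1.199×10^-6 m⁴
I_req = 1.199×10^6 mm⁴
Solid square: I = a⁴/12  ⇒  a = (12I)^(1/4) = (12×1.199×10^6)^(1/4) = 61.6 mm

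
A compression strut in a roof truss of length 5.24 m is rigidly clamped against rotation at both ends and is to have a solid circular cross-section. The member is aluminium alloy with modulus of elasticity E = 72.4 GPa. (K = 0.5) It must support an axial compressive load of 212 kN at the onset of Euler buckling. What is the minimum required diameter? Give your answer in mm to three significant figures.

L_e = K·L = 0.5 × 5.24 = 2.620 m
Required I = P_cr·L_e²/(π²E) = 2.120×10^5 × 2.620² / (π² × 7.24×10^10) = 2.037×10^-6 m⁴
I_req = 2.037×10^6 mm⁴
Solid circle: I = πd⁴/64  ⇒  d = (64I/π)^(1/4) = (64×2.037×10^6/π)^(1/4) = 80.3 mm

d ≈ 80.3 mm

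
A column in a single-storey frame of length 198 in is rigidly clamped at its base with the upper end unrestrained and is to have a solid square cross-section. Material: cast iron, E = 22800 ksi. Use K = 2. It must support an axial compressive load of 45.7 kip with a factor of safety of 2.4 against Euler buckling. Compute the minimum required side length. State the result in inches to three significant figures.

Required P_cr = n·P = 2.4 × 45.7 = 109.7 kip
L_e = K·L = 2 × 198 = 396.0 in
Required I = P_cr·L_e²/(π²E) = 1.097×10^5 × 396.0² / (π² × 2.28×10^7) = 76.43 in⁴
Solid square: I = a⁴/12  ⇒  a = (12I)^(1/4) = (12×76.43)^(1/4) = 5.50 in

a ≈ 5.50 in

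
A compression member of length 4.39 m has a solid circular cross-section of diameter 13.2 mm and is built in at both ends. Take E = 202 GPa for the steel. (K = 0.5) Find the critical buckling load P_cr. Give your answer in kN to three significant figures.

I = πd⁴/64 = π×13.2⁴/64 = 1.490×10^3 mm⁴
I = 1.490×10^3 mm⁴ = 1.490×10^-9 m⁴
Effective length L_e = K·L = 0.5 × 4.39 = 2.195 m
P_cr = π²EI / L_e² = π² × 202×10⁹ × 1.490×10^-9 / 2.195² = 616.7 N

P_cr ≈ 0.617 kN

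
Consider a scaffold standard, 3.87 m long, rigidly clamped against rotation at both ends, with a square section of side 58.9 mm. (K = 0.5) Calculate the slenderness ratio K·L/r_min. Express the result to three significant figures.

λ ≈ 114

I = a⁴/12 = 58.9⁴/12 = 1.003×10^6 mm⁴
A = 3.469×10^3 mm²;  r_min = √(I/A) = √(1.003×10^6/3.469×10^3) = 17.00 mm
L_e = K·L = 0.5 × 3.87 m = 1.935 m = 1935.0 mm
λ = L_e / r_min = 1935.0 / 17.00 = 114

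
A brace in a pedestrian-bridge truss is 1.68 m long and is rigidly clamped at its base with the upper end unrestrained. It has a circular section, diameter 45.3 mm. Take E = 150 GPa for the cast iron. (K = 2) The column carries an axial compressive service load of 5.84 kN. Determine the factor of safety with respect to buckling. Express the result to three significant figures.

I = πd⁴/64 = π×45.3⁴/64 = 2.067×10^5 mm⁴
I = 2.067×10^5 mm⁴ = 2.067×10^-7 m⁴
Effective length L_e = K·L = 2 × 1.68 = 3.360 m
P_cr = π²EI / L_e² = π² × 150×10⁹ × 2.067×10^-7 / 3.360² = 2.711×10^4 N
Factor of safety n = P_cr / P = 27.107 / 5.84 = 4.64

n ≈ 4.64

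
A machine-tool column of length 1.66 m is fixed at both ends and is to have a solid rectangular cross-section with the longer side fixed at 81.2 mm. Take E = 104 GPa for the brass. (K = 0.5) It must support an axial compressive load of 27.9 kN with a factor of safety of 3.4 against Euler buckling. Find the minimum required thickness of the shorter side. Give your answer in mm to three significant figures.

Required P_cr = n·P = 3.4 × 27.9 = 94.86 kN
L_e = K·L = 0.5 × 1.66 = 0.8300 m
Required I = P_cr·L_e²/(π²E) = 9.486×10^4 × 0.8300² / (π² × 1.04×10^11) = 6.367×10^-8 m⁴
I_req = 6.367×10^4 mm⁴
Rectangle, weak axis: I_min = h·b³/12 with h = 81.2 mm fixed  ⇒  b = (12I/h)^(1/3) = 21.1 mm

b ≈ 21.1 mm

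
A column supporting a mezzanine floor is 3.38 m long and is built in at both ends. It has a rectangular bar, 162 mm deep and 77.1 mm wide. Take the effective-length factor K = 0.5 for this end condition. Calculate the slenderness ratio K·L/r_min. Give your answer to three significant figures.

λ ≈ 75.9

For a rectangle r_min = b/√12 = 77.1/√12 = 22.26 mm
L_e = K·L = 0.5 × 3.38 m = 1.690 m = 1690.0 mm
λ = L_e / r_min = 1690.0 / 22.26 = 75.9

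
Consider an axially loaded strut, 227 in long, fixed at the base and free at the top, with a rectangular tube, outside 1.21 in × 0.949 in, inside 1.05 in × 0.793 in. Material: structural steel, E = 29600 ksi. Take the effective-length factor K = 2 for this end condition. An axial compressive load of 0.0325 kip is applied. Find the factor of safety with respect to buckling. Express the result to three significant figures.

Weak-axis I_min = (h_o·b_o³ − h_i·b_i³)/12 with b_o = 0.949, b_i = 0.7930 in (shorter outer/inner sides).
I_min = (1.21×0.949³ − 1.050×0.7930³)/12 = 4.255×10^-2 in⁴
Effective length L_e = K·L = 2 × 227 = 454.0 in
P_cr = π²EI / L_e² = π² × 29600×10³ × 4.255×10^-2 / 454.0² = 60.30 lb
Factor of safety n = P_cr / P = 0.060302 / 0.0325 = 1.86

n ≈ 1.86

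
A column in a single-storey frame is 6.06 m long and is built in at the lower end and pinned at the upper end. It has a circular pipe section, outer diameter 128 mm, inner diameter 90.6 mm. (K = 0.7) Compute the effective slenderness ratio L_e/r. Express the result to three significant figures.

d_o = 128 mm, d_i = 90.6 mm
I = π(d_o⁴ − d_i⁴)/64 = π(128⁴ − 90.60⁴)/64 = 9.869×10^6 mm⁴
A = 6.421×10^3 mm²;  r_min = √(I/A) = √(9.869×10^6/6.421×10^3) = 39.20 mm
L_e = K·L = 0.7 × 6.06 m = 4.242 m = 4242.0 mm
λ = L_e / r_min = 4242.0 / 39.20 = 108

λ ≈ 108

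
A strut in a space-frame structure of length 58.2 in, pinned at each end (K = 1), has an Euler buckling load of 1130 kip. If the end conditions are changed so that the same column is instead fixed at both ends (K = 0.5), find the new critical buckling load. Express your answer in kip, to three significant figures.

P_cr ≈ 4520 kip

P_cr ∝ 1/K², so P_cr,new = P_cr,old × (K_old/K_new)² = 1130 × (1/0.5)²
= 1130 × 4.000 = 4520 kip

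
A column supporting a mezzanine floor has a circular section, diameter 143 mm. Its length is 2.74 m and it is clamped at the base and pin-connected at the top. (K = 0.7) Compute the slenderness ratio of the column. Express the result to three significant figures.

λ ≈ 53.7

I = πd⁴/64 = π×143⁴/64 = 2.053×10^7 mm⁴
A = 1.606×10^4 mm²;  r_min = √(I/A) = √(2.053×10^7/1.606×10^4) = 35.75 mm
L_e = K·L = 0.7 × 2.74 m = 1.918 m = 1918.0 mm
λ = L_e / r_min = 1918.0 / 35.75 = 53.7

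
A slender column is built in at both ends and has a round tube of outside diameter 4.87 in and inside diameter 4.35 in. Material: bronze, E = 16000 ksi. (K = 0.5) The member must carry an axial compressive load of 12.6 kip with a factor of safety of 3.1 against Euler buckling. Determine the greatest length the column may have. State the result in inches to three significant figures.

d_o = 4.87 in, d_i = 4.35 in
I = π(d_o⁴ − d_i⁴)/64 = π(4.87⁴ − 4.350⁴)/64 = 10.03 in⁴
Required critical load P_cr = n·P = 3.1 × 12.6 = 39.06 kip = 3.906×10^4 lb
From P_cr = π²EI/(K·L)²:  L = (1/K)·√(π²EI/P_cr) = (1/0.5)·√(π²×1.60×10^7×10.03/3.906×10^4)
L = 403 in

L_max ≈ 403 in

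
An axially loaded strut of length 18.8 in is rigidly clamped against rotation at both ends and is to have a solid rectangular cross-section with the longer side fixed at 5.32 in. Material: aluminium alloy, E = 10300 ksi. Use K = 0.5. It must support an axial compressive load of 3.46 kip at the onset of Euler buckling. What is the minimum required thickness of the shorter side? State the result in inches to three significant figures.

L_e = K·L = 0.5 × 18.8 = 9.400 in
Required I = P_cr·L_e²/(π²E) = 3.460×10^3 × 9.400² / (π² × 1.03×10^7) = 3.007×10^-3 in⁴
Rectangle, weak axis: I_min = h·b³/12 with h = 5.32 in fixed  ⇒  b = (12I/h)^(1/3) = 0.189 in

b ≈ 0.189 in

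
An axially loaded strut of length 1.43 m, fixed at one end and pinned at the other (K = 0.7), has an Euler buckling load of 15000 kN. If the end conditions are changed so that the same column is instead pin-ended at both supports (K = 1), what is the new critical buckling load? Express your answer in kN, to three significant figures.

P_cr ∝ 1/K², so P_cr,new = P_cr,old × (K_old/K_new)² = 15000 × (0.7/1)²
= 15000 × 0.4900 = 7350 kN

P_cr ≈ 7350 kN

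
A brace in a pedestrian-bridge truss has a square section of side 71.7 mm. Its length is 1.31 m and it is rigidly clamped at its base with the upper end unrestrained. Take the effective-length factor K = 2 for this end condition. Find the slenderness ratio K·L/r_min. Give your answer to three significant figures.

For a square r = a/√12 = 71.7/√12 = 20.70 mm
L_e = K·L = 2 × 1.31 m = 2.620 m = 2620.0 mm
λ = L_e / r_min = 2620.0 / 20.70 = 127

λ ≈ 127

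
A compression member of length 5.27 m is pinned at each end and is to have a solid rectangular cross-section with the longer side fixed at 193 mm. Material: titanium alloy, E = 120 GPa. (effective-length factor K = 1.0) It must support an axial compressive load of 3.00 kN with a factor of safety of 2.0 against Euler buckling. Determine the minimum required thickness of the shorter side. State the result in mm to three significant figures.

Required P_cr = n·P = 2.0 × 3.00 = 6.000 kN
L_e = K·L = 1 × 5.27 = 5.270 m
Required I = P_cr·L_e²/(π²E) = 6.000×10^3 × 5.270² / (π² × 1.20×10^11) = 1.407×10^-7 m⁴
I_req = 1.407×10^5 mm⁴
Rectangle, weak axis: I_min = h·b³/12 with h = 193 mm fixed  ⇒  b = (12I/h)^(1/3) = 20.6 mm

b ≈ 20.6 mm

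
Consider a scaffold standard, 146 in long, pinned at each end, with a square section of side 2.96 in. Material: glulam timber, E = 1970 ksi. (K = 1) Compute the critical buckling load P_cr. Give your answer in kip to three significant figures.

P_cr ≈ 5.84 kip

I = a⁴/12 = 2.96⁴/12 = 6.397 in⁴
Effective length L_e = K·L = 1 × 146 = 146.0 in
P_cr = π²EI / L_e² = π² × 1970×10³ × 6.397 / 146.0² = 5.835×10^3 lb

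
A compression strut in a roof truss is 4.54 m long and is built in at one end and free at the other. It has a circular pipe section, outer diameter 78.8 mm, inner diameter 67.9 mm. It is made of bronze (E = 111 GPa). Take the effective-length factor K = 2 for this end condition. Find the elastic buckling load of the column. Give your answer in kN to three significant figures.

P_cr ≈ 11.3 kN

d_o = 78.8 mm, d_i = 67.9 mm
I = π(d_o⁴ − d_i⁴)/64 = π(78.8⁴ − 67.90⁴)/64 = 8.493×10^5 mm⁴
I = 8.493×10^5 mm⁴ = 8.493×10^-7 m⁴
Effective length L_e = K·L = 2 × 4.54 = 9.080 m
P_cr = π²EI / L_e² = π² × 111×10⁹ × 8.493×10^-7 / 9.080² = 1.128×10^4 N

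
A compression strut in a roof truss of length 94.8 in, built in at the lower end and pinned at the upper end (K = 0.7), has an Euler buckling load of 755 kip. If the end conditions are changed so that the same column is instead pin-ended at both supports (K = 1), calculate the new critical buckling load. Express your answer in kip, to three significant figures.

P_cr ∝ 1/K², so P_cr,new = P_cr,old × (K_old/K_new)² = 755 × (0.7/1)²
= 755 × 0.4900 = 370 kip

P_cr ≈ 370 kip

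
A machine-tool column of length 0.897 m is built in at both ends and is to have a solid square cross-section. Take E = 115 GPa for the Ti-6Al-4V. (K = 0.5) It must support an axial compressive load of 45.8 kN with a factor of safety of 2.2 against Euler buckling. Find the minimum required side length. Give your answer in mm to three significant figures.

Required P_cr = n·P = 2.2 × 45.8 = 100.8 kN
L_e = K·L = 0.5 × 0.897 = 0.4485 m
Required I = P_cr·L_e²/(π²E) = 1.008×10^5 × 0.4485² / (π² × 1.15×10^11) = 1.786×10^-8 m⁴
I_req = 1.786×10^4 mm⁴
Solid square: I = a⁴/12  ⇒  a = (12I)^(1/4) = (12×1.786×10^4)^(1/4) = 21.5 mm

a ≈ 21.5 mm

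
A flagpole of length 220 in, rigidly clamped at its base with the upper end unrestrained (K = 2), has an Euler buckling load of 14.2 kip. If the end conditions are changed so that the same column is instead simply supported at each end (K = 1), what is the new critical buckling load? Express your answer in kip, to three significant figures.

P_cr ≈ 56.8 kip

P_cr ∝ 1/K², so P_cr,new = P_cr,old × (K_old/K_new)² = 14.2 × (2/1)²
= 14.2 × 4.000 = 56.8 kip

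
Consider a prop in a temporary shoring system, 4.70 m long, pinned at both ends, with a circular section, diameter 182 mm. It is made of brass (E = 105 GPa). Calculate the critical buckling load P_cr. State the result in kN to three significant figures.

P_cr ≈ 2530 kN

I = πd⁴/64 = π×182⁴/64 = 5.386×10^7 mm⁴
I = 5.386×10^7 mm⁴ = 5.386×10^-5 m⁴
Effective length L_e = K·L = 1 × 4.70 = 4.700 m
P_cr = π²EI / L_e² = π² × 105×10⁹ × 5.386×10^-5 / 4.700² = 2.527×10^6 N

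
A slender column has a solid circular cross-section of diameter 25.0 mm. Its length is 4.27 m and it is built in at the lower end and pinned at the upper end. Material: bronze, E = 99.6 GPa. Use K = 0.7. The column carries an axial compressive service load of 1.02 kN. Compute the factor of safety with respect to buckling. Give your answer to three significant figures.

I = πd⁴/64 = π×25.0⁴/64 = 1.917×10^4 mm⁴
I = 1.917×10^4 mm⁴ = 1.917×10^-8 m⁴
Effective length L_e = K·L = 0.7 × 4.27 = 2.989 m
P_cr = π²EI / L_e² = π² × 99.6×10⁹ × 1.917×10^-8 / 2.989² = 2.110×10^3 N
Factor of safety n = P_cr / P = 2.1098 / 1.02 = 2.07

n ≈ 2.07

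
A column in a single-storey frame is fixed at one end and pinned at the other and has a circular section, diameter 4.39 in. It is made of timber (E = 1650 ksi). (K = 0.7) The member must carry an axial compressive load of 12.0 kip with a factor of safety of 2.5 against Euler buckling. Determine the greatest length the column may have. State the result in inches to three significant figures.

L_max ≈ 142 in

I = πd⁴/64 = π×4.39⁴/64 = 18.23 in⁴
Required critical load P_cr = n·P = 2.5 × 12.0 = 30.00 kip = 3.000×10^4 lb
From P_cr = π²EI/(K·L)²:  L = (1/K)·√(π²EI/P_cr) = (1/0.7)·√(π²×1.65×10^6×18.23/3.000×10^4)
L = 142 in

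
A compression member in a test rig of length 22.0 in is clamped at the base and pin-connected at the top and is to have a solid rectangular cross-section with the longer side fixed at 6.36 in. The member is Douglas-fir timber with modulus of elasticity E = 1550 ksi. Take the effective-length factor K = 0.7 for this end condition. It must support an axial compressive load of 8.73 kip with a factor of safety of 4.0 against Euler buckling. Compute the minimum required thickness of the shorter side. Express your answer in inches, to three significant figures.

Required P_cr = n·P = 4.0 × 8.73 = 34.92 kip
L_e = K·L = 0.7 × 22.0 = 15.40 in
Required I = P_cr·L_e²/(π²E) = 3.492×10^4 × 15.40² / (π² × 1.55×10^6) = 0.5414 in⁴
Rectangle, weak axis: I_min = h·b³/12 with h = 6.36 in fixed  ⇒  b = (12I/h)^(1/3) = 1.01 in

b ≈ 1.01 in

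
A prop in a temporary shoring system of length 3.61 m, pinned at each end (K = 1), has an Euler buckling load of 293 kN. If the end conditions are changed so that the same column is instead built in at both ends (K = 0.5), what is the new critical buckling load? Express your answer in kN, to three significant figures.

P_cr ≈ 1170 kN

P_cr ∝ 1/K², so P_cr,new = P_cr,old × (K_old/K_new)² = 293 × (1/0.5)²
= 293 × 4.000 = 1170 kN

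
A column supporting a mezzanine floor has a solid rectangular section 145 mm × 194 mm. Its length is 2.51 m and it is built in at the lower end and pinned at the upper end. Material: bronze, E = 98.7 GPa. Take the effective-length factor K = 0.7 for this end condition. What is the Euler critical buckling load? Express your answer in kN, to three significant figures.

Buckling occurs about the weak axis: I_min = h·b³/12 with b = 145 mm (the shorter side).
I_min = 194×145³/12 = 4.929×10^7 mm⁴
I = 4.929×10^7 mm⁴ = 4.929×10^-5 m⁴
Effective length L_e = K·L = 0.7 × 2.51 = 1.757 m
P_cr = π²EI / L_e² = π² × 98.7×10⁹ × 4.929×10^-5 / 1.757² = 1.555×10^7 N

P_cr ≈ 15600 kN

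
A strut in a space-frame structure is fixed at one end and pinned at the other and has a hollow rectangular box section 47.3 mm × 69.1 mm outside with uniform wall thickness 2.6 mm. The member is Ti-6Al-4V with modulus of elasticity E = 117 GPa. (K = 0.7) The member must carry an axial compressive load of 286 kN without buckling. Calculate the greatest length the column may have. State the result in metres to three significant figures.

L_max ≈ 1.32 m

Inner dimensions: h_i = 69.1 − 2×2.6 = 63.90 mm, b_i = 47.3 − 2×2.6 = 42.10 mm
Weak-axis I_min = (h_o·b_o³ − h_i·b_i³)/12 with b_o = 47.3, b_i = 42.10 mm (shorter outer/inner sides).
I_min = (69.1×47.3³ − 63.90×42.10³)/12 = 2.120×10^5 mm⁴
I = 2.120×10^-7 m⁴
At the buckling limit P_cr = P = 2.860×10^5 N
From P_cr = π²EI/(K·L)²:  L = (1/K)·√(π²EI/P_cr) = (1/0.7)·√(π²×1.17×10^11×2.120×10^-7/2.860×10^5)
L = 1.32 m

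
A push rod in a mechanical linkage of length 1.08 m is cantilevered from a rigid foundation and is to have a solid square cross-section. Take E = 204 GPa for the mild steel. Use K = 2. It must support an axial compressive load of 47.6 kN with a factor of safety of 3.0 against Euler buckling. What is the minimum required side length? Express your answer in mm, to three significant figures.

a ≈ 44.6 mm

Required P_cr = n·P = 3.0 × 47.6 = 142.8 kN
L_e = K·L = 2 × 1.08 = 2.160 m
Required I = P_cr·L_e²/(π²E) = 1.428×10^5 × 2.160² / (π² × 2.04×10^11) = 3.309×10^-7 m⁴
I_req = 3.309×10^5 mm⁴
Solid square: I = a⁴/12  ⇒  a = (12I)^(1/4) = (12×3.309×10^5)^(1/4) = 44.6 mm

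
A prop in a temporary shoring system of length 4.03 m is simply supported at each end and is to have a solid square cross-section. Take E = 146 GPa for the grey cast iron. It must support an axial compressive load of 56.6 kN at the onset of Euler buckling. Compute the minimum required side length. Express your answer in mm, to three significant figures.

L_e = K·L = 1 × 4.03 = 4.030 m
Required I = P_cr·L_e²/(π²E) = 5.660×10^4 × 4.030² / (π² × 1.46×10^11) = 6.379×10^-7 m⁴
I_req = 6.379×10^5 mm⁴
Solid square: I = a⁴/12  ⇒  a = (12I)^(1/4) = (12×6.379×10^5)^(1/4) = 52.6 mm

a ≈ 52.6 mm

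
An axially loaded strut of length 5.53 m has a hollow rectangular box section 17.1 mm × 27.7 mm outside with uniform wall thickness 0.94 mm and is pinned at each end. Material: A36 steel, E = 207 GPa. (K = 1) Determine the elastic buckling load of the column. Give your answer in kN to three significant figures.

Inner dimensions: h_i = 27.7 − 2×0.94 = 25.82 mm, b_i = 17.1 − 2×0.94 = 15.22 mm
Weak-axis I_min = (h_o·b_o³ − h_i·b_i³)/12 with b_o = 17.1, b_i = 15.22 mm (shorter outer/inner sides).
I_min = (27.7×17.1³ − 25.82×15.22³)/12 = 3.956×10^3 mm⁴
I = 3.956×10^3 mm⁴ = 3.956×10^-9 m⁴
Effective length L_e = K·L = 1 × 5.53 = 5.530 m
P_cr = π²EI / L_e² = π² × 207×10⁹ × 3.956×10^-9 / 5.530² = 264.3 N

P_cr ≈ 0.264 kN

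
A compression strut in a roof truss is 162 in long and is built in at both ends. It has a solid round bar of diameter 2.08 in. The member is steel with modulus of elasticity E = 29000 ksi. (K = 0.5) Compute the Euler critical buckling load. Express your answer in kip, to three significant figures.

P_cr ≈ 40.1 kip

I = πd⁴/64 = π×2.08⁴/64 = 0.9188 in⁴
Effective length L_e = K·L = 0.5 × 162 = 81.00 in
P_cr = π²EI / L_e² = π² × 29000×10³ × 0.9188 / 81.00² = 4.008×10^4 lb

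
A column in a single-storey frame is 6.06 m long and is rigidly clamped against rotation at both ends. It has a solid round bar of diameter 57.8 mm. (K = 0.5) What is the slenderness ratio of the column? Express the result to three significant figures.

λ ≈ 210

I = πd⁴/64 = π×57.8⁴/64 = 5.479×10^5 mm⁴
A = 2.624×10^3 mm²;  r_min = √(I/A) = √(5.479×10^5/2.624×10^3) = 14.45 mm
L_e = K·L = 0.5 × 6.06 m = 3.030 m = 3030.0 mm
λ = L_e / r_min = 3030.0 / 14.45 = 210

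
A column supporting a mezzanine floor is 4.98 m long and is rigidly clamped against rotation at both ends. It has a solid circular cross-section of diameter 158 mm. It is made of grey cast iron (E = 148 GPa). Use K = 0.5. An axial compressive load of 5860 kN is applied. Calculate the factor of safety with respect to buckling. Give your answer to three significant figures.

n ≈ 1.23

I = πd⁴/64 = π×158⁴/64 = 3.059×10^7 mm⁴
I = 3.059×10^7 mm⁴ = 3.059×10^-5 m⁴
Effective length L_e = K·L = 0.5 × 4.98 = 2.490 m
P_cr = π²EI / L_e² = π² × 148×10⁹ × 3.059×10^-5 / 2.490² = 7.207×10^6 N
Factor of safety n = P_cr / P = 7207.1 / 5860 = 1.23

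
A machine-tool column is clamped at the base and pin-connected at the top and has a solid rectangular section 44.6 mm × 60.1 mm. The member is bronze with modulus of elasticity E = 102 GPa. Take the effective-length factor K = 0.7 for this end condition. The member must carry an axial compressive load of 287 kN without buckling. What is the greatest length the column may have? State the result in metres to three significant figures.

L_max ≈ 1.78 m

Buckling occurs about the weak axis: I_min = h·b³/12 with b = 44.6 mm (the shorter side).
I_min = 60.1×44.6³/12 = 4.443×10^5 mm⁴
I = 4.443×10^-7 m⁴
At the buckling limit P_cr = P = 2.870×10^5 N
From P_cr = π²EI/(K·L)²:  L = (1/K)·√(π²EI/P_cr) = (1/0.7)·√(π²×1.02×10^11×4.443×10^-7/2.870×10^5)
L = 1.78 m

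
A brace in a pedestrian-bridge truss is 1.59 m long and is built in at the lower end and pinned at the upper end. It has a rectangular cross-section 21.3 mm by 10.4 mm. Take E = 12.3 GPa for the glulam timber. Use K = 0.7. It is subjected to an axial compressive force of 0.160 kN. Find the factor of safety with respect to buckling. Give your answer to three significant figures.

n ≈ 1.22

Buckling occurs about the weak axis: I_min = h·b³/12 with b = 10.4 mm (the shorter side).
I_min = 21.3×10.4³/12 = 1.997×10^3 mm⁴
I = 1.997×10^3 mm⁴ = 1.997×10^-9 m⁴
Effective length L_e = K·L = 0.7 × 1.59 = 1.113 m
P_cr = π²EI / L_e² = π² × 12.3×10⁹ × 1.997×10^-9 / 1.113² = 195.7 N
Factor of safety n = P_cr / P = 0.19566 / 0.160 = 1.22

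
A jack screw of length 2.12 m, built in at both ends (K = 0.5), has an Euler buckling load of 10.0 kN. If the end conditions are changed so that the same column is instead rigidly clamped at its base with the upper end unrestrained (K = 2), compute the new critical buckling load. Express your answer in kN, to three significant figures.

P_cr ∝ 1/K², so P_cr,new = P_cr,old × (K_old/K_new)² = 10.0 × (0.5/2)²
= 10.0 × 0.06250 = 0.625 kN

P_cr ≈ 0.625 kN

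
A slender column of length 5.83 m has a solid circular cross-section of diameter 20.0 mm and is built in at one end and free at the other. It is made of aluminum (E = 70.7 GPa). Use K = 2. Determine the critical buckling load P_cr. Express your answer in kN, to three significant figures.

P_cr ≈ 0.0403 kN

I = πd⁴/64 = π×20.0⁴/64 = 7.854×10^3 mm⁴
I = 7.854×10^3 mm⁴ = 7.854×10^-9 m⁴
Effective length L_e = K·L = 2 × 5.83 = 11.66 m
P_cr = π²EI / L_e² = π² × 70.7×10⁹ × 7.854×10^-9 / 11.66² = 40.31 N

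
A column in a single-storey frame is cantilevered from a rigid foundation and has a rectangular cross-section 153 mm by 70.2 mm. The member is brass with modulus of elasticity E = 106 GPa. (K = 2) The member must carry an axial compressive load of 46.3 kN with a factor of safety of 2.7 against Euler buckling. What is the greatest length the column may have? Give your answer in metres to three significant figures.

Buckling occurs about the weak axis: I_min = h·b³/12 with b = 70.2 mm (the shorter side).
I_min = 153×70.2³/12 = 4.411×10^6 mm⁴
I = 4.411×10^-6 m⁴
Required critical load P_cr = n·P = 2.7 × 46.3 = 125.0 kN = 1.250×10^5 N
From P_cr = π²EI/(K·L)²:  L = (1/K)·√(π²EI/P_cr) = (1/2)·√(π²×1.06×10^11×4.411×10^-6/1.250×10^5)
L = 3.04 m

L_max ≈ 3.04 m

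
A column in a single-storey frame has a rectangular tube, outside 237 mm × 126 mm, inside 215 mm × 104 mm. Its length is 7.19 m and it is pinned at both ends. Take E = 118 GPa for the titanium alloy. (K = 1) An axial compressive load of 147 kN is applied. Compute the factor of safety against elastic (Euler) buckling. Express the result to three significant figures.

n ≈ 2.97

Weak-axis I_min = (h_o·b_o³ − h_i·b_i³)/12 with b_o = 126, b_i = 104.0 mm (shorter outer/inner sides).
I_min = (237×126³ − 215.0×104.0³)/12 = 1.935×10^7 mm⁴
I = 1.935×10^7 mm⁴ = 1.935×10^-5 m⁴
Effective length L_e = K·L = 1 × 7.19 = 7.190 m
P_cr = π²EI / L_e² = π² × 118×10⁹ × 1.935×10^-5 / 7.190² = 4.360×10^5 N
Factor of safety n = P_cr / P = 436.00 / 147 = 2.97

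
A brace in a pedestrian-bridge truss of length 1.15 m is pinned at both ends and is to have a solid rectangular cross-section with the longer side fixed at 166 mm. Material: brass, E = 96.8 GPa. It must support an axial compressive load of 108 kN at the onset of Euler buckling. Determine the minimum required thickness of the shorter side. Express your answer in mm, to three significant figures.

L_e = K·L = 1 × 1.15 = 1.150 m
Required I = P_cr·L_e²/(π²E) = 1.080×10^5 × 1.150² / (π² × 9.68×10^10) = 1.495×10^-7 m⁴
I_req = 1.495×10^5 mm⁴
Rectangle, weak axis: I_min = h·b³/12 with h = 166 mm fixed  ⇒  b = (12I/h)^(1/3) = 22.1 mm

b ≈ 22.1 mm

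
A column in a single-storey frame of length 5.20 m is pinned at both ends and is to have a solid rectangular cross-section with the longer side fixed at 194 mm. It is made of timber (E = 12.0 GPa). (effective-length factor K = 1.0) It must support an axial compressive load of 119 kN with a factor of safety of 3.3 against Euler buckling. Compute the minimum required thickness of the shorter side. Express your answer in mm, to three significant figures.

Required P_cr = n·P = 3.3 × 119 = 392.7 kN
L_e = K·L = 1 × 5.20 = 5.200 m
Required I = P_cr·L_e²/(π²E) = 3.927×10^5 × 5.200² / (π² × 1.20×10^10) = 8.966×10^-5 m⁴
I_req = 8.966×10^7 mm⁴
Rectangle, weak axis: I_min = h·b³/12 with h = 194 mm fixed  ⇒  b = (12I/h)^(1/3) = 177 mm

b ≈ 177 mm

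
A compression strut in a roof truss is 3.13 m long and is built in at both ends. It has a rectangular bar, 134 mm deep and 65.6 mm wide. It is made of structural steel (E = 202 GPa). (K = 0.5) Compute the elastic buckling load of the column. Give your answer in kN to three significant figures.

P_cr ≈ 2570 kN

Buckling occurs about the weak axis: I_min = h·b³/12 with b = 65.6 mm (the shorter side).
I_min = 134×65.6³/12 = 3.152×10^6 mm⁴
I = 3.152×10^6 mm⁴ = 3.152×10^-6 m⁴
Effective length L_e = K·L = 0.5 × 3.13 = 1.565 m
P_cr = π²EI / L_e² = π² × 202×10⁹ × 3.152×10^-6 / 1.565² = 2.566×10^6 N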